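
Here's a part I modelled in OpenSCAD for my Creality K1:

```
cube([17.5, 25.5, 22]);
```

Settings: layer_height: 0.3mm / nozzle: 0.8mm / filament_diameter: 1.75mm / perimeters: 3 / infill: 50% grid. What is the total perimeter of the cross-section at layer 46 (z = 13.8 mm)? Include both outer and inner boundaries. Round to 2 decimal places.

At z = 13.8 mm: the 17.5×25.5 cube contributes its full rectangle (perimeter 86.00 mm). Overall, the cross-section is a single solid region. Total boundary length (outer) = 86.00 mm.

86.00 mm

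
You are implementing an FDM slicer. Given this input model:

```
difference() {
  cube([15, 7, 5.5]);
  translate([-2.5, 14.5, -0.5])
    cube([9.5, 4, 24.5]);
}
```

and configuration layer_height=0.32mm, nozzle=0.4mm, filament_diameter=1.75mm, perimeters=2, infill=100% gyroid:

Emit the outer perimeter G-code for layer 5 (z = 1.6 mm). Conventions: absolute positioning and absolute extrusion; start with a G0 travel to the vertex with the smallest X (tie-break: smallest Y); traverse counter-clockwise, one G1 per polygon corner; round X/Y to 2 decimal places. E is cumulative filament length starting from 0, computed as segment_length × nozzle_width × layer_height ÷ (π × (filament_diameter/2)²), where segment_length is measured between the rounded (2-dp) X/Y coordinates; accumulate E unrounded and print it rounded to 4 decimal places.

At z = 1.6 mm: the 15×7 cube contributes its full rectangle; the 9.5×4 cube at (-2.5, 14.5) contributes its full rectangle; After the difference (first − rest): starting from the 15×7 cube, the 9.5×4 cube at (-2.5, 14.5) misses the remaining region (no effect) — 1 connected region. The outline is a single polygon with 4 vertices. Extrusion per mm of travel: 0.4 × 0.32 / (π × 0.875²) = 0.053216. Accumulating E over each segment gives final E = 2.3415.

G0 X0.00 Y0.00 Z1.60
G1 X15.00 Y0.00 E0.7982
G1 X15.00 Y7.00 E1.1708
G1 X0.00 Y7.00 E1.9690
G1 X0.00 Y0.00 E2.3415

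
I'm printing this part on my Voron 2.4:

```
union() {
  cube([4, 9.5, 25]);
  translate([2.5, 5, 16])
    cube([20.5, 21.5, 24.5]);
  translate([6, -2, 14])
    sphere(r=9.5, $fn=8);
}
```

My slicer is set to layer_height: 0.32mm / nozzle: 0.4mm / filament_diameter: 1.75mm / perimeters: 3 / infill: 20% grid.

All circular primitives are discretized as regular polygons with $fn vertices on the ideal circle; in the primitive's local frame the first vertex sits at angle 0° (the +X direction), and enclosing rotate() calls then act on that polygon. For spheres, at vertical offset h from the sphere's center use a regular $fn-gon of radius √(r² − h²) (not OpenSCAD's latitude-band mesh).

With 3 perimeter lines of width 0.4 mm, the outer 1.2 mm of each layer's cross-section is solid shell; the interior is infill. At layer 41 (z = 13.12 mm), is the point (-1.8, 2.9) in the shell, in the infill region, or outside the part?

At z = 13.12 mm: the cube is present — its section is the full 4×9.5 rectangle; the cube at (2.5, 5) does not reach this height (z outside [16, 40.5]); the sphere at (6, -2): section is a regular 8-gon, circumradius = √(r²−h²) = √(9.5²−0.88²) = 9.459; Combining (union): the regions partially overlap (shared area 23.21 mm²), so overlapping operands fuse into one piece — 1 connected region. Overall, the cross-section is a single solid region. The nearest boundary edge runs (-3.46, -2.00)→(-0.69, 4.69); distance from the point to it = 0.34 mm. The point is not inside any of the regions above, so it lies outside the cross-section (0.34 mm from the nearest boundary).

outside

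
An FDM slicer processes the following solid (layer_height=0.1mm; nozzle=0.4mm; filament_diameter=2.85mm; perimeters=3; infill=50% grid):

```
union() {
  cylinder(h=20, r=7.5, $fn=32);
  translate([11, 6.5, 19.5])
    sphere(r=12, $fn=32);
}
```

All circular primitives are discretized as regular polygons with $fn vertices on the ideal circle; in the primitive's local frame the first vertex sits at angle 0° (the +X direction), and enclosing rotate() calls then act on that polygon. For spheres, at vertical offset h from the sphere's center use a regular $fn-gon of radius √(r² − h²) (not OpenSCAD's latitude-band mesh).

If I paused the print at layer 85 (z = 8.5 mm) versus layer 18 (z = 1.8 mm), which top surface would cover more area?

layer 85 (z = 8.5 mm)

Layer 85 (z = 8.5): the r=7.5 cylinder contributes a regular 32-gon of circumradius 7.5 (area = (32/2)·7.500²·sin(360°/32) = 175.58 mm²); the r=12 sphere at (11, 6.5) slices to a regular 32-gon of circumradius 4.796 (√(r²−h²) with h=11 from center) (area = (32/2)·4.796²·sin(360°/32) = 71.79 mm²); Combining (union): the 2 present regions are separate (no shared area or edge), so areas and boundary lengths simply add and each stays a separate island — area = 247.37 mm². So its area = 247.37 mm². Layer 18 (z = 1.8): the r=7.5 cylinder contributes a regular 32-gon of circumradius 7.5 (area = (32/2)·7.500²·sin(360°/32) = 175.58 mm²); the sphere at (11, 6.5) is not intersected at this z (|z−center|=17.700 > r=12); Combining (union): only the r=7.5 cylinder is present, so the union is just that shape — area = 175.58 mm². So its area = 175.58 mm². Layer 85 is larger (247.37 vs 175.58 mm²).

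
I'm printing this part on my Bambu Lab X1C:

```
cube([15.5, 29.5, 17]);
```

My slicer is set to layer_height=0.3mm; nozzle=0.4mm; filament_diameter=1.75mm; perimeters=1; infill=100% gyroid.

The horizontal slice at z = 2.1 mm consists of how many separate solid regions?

At z = 2.1 mm: the cube (footprint 15.5×29.5) is included at this height. The result has 1 disconnected region.

1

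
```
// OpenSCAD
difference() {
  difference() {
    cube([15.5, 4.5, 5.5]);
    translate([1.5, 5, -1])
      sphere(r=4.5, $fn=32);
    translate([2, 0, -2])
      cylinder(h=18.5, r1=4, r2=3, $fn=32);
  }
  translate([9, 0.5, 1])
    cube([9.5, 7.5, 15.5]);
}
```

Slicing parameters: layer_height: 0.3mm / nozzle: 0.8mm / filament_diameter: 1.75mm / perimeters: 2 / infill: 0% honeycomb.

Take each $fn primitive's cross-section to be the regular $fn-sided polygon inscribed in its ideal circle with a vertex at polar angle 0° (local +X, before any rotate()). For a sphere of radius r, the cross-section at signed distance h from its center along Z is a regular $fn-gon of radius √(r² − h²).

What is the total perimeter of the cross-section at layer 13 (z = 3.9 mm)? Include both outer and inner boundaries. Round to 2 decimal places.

At z = 3.9 mm: the 15.5×4.5 cube contributes its full rectangle (perimeter 40.00 mm); the sphere at (1.5, 5) is not intersected at this z (|z−center|=4.900 > r=4.5); the cone at (2, 0): at t=0.319 of its height the radius interpolates to r₁+(r₂−r₁)t = 3.681, giving a regular 32-gon of that circumradius (perimeter = 2·32·3.681·sin(180°/32) = 23.09 mm); After the difference (first − rest): starting from the 15.5×4.5 cube, the cone at (2, 0) partially overlaps it — only the 17.53 mm² overlap (of its 42.30 mm²) is removed, clipping the outline — boundary = 39.12 mm; the cube at (9, 0.5) is present — its section is the full 9.5×7.5 rectangle (perimeter 34.00 mm); Taking the first minus the rest: starting from that combined region, the 9.5×7.5 cube at (9, 0.5) partially overlaps it — only the 26.00 mm² overlap (of its 71.25 mm²) is removed, clipping the outline — boundary = 39.12 mm. Overall, the cross-section is a single solid region. Total boundary length (outer) = 39.12 mm.

39.12 mm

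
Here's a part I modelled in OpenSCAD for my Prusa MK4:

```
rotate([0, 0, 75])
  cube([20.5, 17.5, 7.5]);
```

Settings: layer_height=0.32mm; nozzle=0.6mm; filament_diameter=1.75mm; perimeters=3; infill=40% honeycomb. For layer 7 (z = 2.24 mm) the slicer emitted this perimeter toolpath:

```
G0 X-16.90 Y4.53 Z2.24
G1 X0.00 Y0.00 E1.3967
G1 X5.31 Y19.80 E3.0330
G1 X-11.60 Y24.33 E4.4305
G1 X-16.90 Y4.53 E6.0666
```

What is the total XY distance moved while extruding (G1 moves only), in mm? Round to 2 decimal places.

76.00 mm

Sum the Euclidean lengths of each G1 segment: total = 76.00 mm.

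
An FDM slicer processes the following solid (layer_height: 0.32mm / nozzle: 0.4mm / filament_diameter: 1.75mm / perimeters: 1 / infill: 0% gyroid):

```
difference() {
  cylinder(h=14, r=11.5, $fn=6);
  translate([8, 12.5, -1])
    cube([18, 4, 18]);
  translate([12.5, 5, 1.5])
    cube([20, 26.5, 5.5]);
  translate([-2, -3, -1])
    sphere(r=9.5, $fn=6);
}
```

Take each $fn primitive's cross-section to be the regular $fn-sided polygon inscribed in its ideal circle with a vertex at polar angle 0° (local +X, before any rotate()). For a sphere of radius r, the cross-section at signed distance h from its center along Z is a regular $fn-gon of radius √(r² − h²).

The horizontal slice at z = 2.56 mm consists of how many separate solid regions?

1

At z = 2.56 mm: the r=11.5 cylinder contributes a regular 6-gon of circumradius 11.5; the cube at (8, 12.5) is present — its section is the full 18×4 rectangle; the 20×26.5 cube at (12.5, 5) contributes its full rectangle; the r=9.5 sphere at (-2, -3) slices to a regular 6-gon of circumradius 8.808 (√(r²−h²) with h=3.56 from center); Subtracting the remaining from the first: starting from the r=11.5 cylinder, the 18×4 cube at (8, 12.5) misses the remaining region (no effect); the 20×26.5 cube at (12.5, 5) misses the remaining region (no effect); the r=9.5 sphere at (-2, -3) partially overlaps it — only the 187.70 mm² overlap (of its 201.55 mm²) is removed, clipping the outline — 1 connected region. The result has 1 disconnected region.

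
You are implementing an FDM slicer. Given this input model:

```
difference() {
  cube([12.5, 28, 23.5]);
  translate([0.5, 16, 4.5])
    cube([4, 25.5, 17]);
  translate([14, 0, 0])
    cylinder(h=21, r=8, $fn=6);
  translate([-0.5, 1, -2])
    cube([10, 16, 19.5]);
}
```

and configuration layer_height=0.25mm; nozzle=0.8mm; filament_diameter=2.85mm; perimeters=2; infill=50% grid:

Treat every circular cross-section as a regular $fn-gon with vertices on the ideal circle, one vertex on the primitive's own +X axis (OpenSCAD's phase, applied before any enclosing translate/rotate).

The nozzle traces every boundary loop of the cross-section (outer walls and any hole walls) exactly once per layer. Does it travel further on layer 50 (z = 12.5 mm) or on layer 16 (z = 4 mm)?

Layer 50 (z = 12.5): the cube is present — its section is the full 12.5×28 rectangle (perimeter 81.00 mm); the 4×25.5 cube at (0.5, 16) contributes its full rectangle (perimeter 59.00 mm); the r=8 cylinder at (14, 0) gives a regular 6-gon of circumradius 8 (constant along its height) (perimeter = 2·6·8.000·sin(180°/6) = 48.00 mm); the cube at (-0.5, 1) is present — its section is the full 10×16 rectangle (perimeter 52.00 mm); Subtracting the remaining from the first: starting from the 12.5×28 cube, the 4×25.5 cube at (0.5, 16) partially overlaps it — only the 48.00 mm² overlap (of its 102.00 mm²) is removed, clipping the outline; the r=8 cylinder at (14, 0) partially overlaps it — only the 31.18 mm² overlap (of its 166.28 mm²) is removed, clipping the outline; the 10×16 cube at (-0.5, 1) partially overlaps it — only the 140.60 mm² overlap (of its 160.00 mm²) is removed, clipping the outline — boundary = 97.24 mm. So its perimeter = 97.24 mm. Layer 16 (z = 4): the cube (footprint 12.5×28) is included at this height (perimeter 81.00 mm); the cube at (0.5, 16) does not reach this height (z outside [4.5, 21.5]); the r=8 cylinder at (14, 0) gives a regular 6-gon of circumradius 8 (constant along its height) (perimeter = 2·6·8.000·sin(180°/6) = 48.00 mm); the cube at (-0.5, 1) (footprint 10×16) is included at this height (perimeter 52.00 mm); Subtracting the remaining from the first: starting from the 12.5×28 cube, the r=8 cylinder at (14, 0) partially overlaps it — only the 31.18 mm² overlap (of its 166.28 mm²) is removed, clipping the outline; the 10×16 cube at (-0.5, 1) partially overlaps it — only the 144.60 mm² overlap (of its 160.00 mm²) is removed, clipping the outline — boundary = 83.24 mm. So its perimeter = 83.24 mm. Layer 50 is larger (97.24 vs 83.24 mm).

layer 50 (z = 12.5 mm)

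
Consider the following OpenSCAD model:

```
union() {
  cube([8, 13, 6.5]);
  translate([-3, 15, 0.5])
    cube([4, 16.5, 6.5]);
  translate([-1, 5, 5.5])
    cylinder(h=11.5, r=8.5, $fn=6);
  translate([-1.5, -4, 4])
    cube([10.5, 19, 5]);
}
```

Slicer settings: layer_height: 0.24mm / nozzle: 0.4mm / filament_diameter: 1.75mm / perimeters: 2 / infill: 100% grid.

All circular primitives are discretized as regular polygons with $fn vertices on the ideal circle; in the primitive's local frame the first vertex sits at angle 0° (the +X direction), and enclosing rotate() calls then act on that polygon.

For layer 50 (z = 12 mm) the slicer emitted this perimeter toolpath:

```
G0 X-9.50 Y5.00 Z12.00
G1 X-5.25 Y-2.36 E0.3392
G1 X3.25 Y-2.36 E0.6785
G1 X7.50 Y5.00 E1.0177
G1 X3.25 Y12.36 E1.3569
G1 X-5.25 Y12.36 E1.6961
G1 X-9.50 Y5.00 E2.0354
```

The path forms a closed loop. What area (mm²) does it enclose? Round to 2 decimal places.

Apply the shoelace formula to the sequence of (X, Y) vertices; enclosed area = 187.68 mm².

187.68 mm²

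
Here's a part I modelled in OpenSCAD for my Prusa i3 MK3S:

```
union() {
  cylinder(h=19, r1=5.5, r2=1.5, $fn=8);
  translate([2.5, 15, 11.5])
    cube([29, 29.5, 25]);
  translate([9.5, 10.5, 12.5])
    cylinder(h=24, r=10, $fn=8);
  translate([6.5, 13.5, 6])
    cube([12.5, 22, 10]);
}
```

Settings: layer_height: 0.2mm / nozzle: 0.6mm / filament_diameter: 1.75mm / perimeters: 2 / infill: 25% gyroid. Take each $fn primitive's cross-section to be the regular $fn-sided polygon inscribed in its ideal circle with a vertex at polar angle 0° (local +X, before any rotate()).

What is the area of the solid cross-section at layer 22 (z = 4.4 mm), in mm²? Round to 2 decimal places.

At z = 4.4 mm: the cone: at t=0.232 of its height the radius interpolates to r₁+(r₂−r₁)t = 4.574, giving a regular 8-gon of that circumradius (area = (8/2)·4.574²·sin(360°/8) = 59.17 mm²); the cube at (2.5, 15) is absent (z outside [11.5, 36.5]); the cylinder at (9.5, 10.5) is not intersected at this z (z outside [12.5, 36.5]); the cube at (6.5, 13.5) does not reach this height (z outside [6, 16]); Combining (union): only the cone is present, so the union is just that shape — area = 59.17 mm². Overall, the cross-section is a single solid region. Net area = 59.17 mm².

59.17 mm²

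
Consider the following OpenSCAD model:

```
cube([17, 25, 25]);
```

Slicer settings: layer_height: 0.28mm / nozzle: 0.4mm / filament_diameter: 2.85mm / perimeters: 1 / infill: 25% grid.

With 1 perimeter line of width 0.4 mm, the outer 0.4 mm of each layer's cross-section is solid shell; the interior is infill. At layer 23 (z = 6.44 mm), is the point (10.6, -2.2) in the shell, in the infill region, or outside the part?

At z = 6.44 mm: the cube is present — its section is the full 17×25 rectangle. Overall, the cross-section is a single solid region. The nearest boundary edge runs (0.00, 0.00)→(17.00, 0.00); distance from the point to it = 2.20 mm. The point is not inside any of the regions above, so it lies outside the cross-section (2.20 mm from the nearest boundary).

outside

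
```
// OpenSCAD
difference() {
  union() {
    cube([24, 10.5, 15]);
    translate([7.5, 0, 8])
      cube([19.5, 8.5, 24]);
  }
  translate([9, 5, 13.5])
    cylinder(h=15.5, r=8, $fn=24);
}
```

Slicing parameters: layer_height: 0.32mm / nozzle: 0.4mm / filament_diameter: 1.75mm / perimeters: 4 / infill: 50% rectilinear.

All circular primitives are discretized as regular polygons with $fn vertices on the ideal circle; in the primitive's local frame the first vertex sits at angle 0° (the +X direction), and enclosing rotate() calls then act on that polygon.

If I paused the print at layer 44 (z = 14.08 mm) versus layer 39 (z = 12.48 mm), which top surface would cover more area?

Layer 44 (z = 14.08): the cube is present — its section is the full 24×10.5 rectangle (area 252.00 mm²); the cube at (7.5, 0) is present — its section is the full 19.5×8.5 rectangle (area 165.75 mm²); Combining (union): the regions partially overlap — summed areas 417.75 mm² minus the doubly-counted overlap 140.25 mm² gives 277.50 mm² — area = 277.50 mm²; the r=8 cylinder at (9, 5) contributes a regular 24-gon of circumradius 8 (area = (24/2)·8.000²·sin(360°/24) = 198.77 mm²); Subtracting the remaining from the first: starting from the result so far (277.50 mm²), the r=8 cylinder at (9, 5) partially overlaps it — only the 153.83 mm² overlap (of its 198.77 mm²) is removed, clipping the outline — area = 123.67 mm². So its area = 123.67 mm². Layer 39 (z = 12.48): the cube (footprint 24×10.5) is included at this height (area 252.00 mm²); the cube at (7.5, 0) is present — its section is the full 19.5×8.5 rectangle (area 165.75 mm²); Taking the union: the regions partially overlap — summed areas 417.75 mm² minus the doubly-counted overlap 140.25 mm² gives 277.50 mm² — area = 277.50 mm²; the cylinder at (9, 5) does not reach this height (z outside [13.5, 29]); After the difference (first − rest): none of the subtracted shapes is present at this height, so that combined region is unchanged — area = 277.50 mm². So its area = 277.50 mm². Layer 39 is larger (277.50 vs 123.67 mm²).

layer 39 (z = 12.48 mm)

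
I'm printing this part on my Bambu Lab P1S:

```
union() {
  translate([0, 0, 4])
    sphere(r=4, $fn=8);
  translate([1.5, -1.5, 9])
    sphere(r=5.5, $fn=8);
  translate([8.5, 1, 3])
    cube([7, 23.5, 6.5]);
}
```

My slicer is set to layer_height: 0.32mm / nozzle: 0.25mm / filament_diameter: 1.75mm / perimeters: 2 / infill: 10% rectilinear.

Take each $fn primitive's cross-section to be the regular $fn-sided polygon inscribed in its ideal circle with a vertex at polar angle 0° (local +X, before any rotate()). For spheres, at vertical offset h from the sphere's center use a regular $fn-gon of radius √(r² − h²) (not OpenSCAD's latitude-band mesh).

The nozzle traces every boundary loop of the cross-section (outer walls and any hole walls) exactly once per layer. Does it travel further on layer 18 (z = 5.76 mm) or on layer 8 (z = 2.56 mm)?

layer 18 (z = 5.76 mm)

Layer 18 (z = 5.76): the r=4 sphere contributes a regular 8-gon of circumradius √(4²−1.76²) = 3.592 (perimeter = 2·8·3.592·sin(180°/8) = 21.99 mm); the sphere at (1.5, -1.5): section is a regular 8-gon, circumradius = √(r²−h²) = √(5.5²−3.24²) = 4.444 (perimeter = 2·8·4.444·sin(180°/8) = 27.21 mm); the cube at (8.5, 1) is present — its section is the full 7×23.5 rectangle (perimeter 61.00 mm); Taking the union: the regions partially overlap (shared area 29.19 mm²), so the edge portions inside another operand are dropped and the merged outline is re-measured after clipping — boundary = 90.20 mm. So its perimeter = 90.20 mm. Layer 8 (z = 2.56): the sphere: section is a regular 8-gon, circumradius = √(r²−h²) = √(4²−1.44²) = 3.732 (perimeter = 2·8·3.732·sin(180°/8) = 22.85 mm); the sphere at (1.5, -1.5) does not reach this height (|z−center|=6.440 > r=5.5); the cube at (8.5, 1) is not intersected at this z (z outside [3, 9.5]); Combining (union): only the r=4 sphere is present, so the union is just that shape — boundary = 22.85 mm. So its perimeter = 22.85 mm. Layer 18 is larger (90.20 vs 22.85 mm).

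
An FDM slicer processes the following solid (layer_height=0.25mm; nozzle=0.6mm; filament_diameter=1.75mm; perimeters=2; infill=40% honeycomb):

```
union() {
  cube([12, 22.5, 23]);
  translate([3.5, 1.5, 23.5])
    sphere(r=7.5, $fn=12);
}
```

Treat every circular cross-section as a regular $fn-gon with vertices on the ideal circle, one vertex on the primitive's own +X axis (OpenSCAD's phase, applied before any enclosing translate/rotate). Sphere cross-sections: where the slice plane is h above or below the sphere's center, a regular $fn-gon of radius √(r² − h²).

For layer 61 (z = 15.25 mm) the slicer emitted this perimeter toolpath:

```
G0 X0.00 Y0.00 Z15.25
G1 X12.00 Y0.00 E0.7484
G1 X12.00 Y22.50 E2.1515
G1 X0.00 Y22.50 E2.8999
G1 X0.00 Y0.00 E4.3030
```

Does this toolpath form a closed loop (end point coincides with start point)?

Start point (G0): (0.00, 0.00). End point (last G1): the path returns to the start — closed.

yes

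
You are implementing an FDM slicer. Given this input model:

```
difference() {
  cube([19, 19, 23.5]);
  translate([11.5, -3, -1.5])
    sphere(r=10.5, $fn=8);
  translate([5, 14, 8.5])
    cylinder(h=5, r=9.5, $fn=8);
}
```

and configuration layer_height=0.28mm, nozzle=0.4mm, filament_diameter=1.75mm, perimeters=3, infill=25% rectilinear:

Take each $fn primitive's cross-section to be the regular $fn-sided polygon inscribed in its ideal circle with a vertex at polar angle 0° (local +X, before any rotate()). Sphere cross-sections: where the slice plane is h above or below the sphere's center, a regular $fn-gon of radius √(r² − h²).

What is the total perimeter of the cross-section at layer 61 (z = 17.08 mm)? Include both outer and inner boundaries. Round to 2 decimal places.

76.00 mm

At z = 17.08 mm: the 19×19 cube contributes its full rectangle (perimeter 76.00 mm); the sphere at (11.5, -3) does not reach this height (|z−center|=18.580 > r=10.5); the cylinder at (5, 14) is absent (z outside [8.5, 13.5]); Taking the first minus the rest: none of the subtracted shapes is present at this height, so the 19×19 cube is unchanged — boundary = 76.00 mm. Overall, the cross-section is a single solid region. Total boundary length (outer) = 76.00 mm.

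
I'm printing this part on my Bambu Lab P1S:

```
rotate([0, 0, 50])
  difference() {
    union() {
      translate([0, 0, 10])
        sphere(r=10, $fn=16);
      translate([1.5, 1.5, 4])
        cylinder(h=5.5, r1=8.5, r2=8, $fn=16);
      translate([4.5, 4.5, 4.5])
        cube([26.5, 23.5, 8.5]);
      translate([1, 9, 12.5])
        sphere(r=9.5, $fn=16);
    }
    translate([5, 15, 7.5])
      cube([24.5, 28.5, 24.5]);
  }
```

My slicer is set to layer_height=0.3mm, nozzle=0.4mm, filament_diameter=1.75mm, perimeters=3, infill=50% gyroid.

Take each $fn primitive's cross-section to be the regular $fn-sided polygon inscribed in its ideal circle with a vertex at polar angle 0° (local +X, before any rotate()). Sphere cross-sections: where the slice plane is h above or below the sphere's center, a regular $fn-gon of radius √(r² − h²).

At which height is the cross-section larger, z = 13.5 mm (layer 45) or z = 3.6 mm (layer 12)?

layer 45 (z = 13.5 mm)

Layer 45 (z = 13.5): the r=10 sphere contributes a regular 16-gon of circumradius √(10²−3.5²) = 9.367 (area = (16/2)·9.367²·sin(360°/16) = 268.64 mm²); the cone at (1.5, 1.5) is not intersected at this z (z outside [4, 9.5]); the cube at (4.5, 4.5) is not intersected at this z (z outside [4.5, 13]); the r=9.5 sphere at (1, 9) contributes a regular 16-gon of circumradius √(9.5²−1²) = 9.447 (area = (16/2)·9.447²·sin(360°/16) = 273.24 mm²); Merging all regions: the regions partially overlap — summed areas 541.88 mm² minus the doubly-counted overlap 109.67 mm² gives 432.21 mm² — area = 432.21 mm²; the 24.5×28.5 cube at (5, 15) contributes its full rectangle (area 698.25 mm²); Taking the first minus the rest: starting from that combined region (432.21 mm²), the 24.5×28.5 cube at (5, 15) partially overlaps it — only the 4.38 mm² overlap (of its 698.25 mm²) is removed, clipping the outline — area = 427.83 mm²; (rotated 50° about Z; rotation is an isometry so areas/perimeters/island counts are preserved). So its area = 427.83 mm². Layer 12 (z = 3.6): the sphere: section is a regular 16-gon, circumradius = √(r²−h²) = √(10²−6.4²) = 7.684 (area = (16/2)·7.684²·sin(360°/16) = 180.75 mm²); the cone at (1.5, 1.5) does not reach this height (z outside [4, 9.5]); the cube at (4.5, 4.5) is absent (z outside [4.5, 13]); the sphere at (1, 9): section is a regular 16-gon, circumradius = √(r²−h²) = √(9.5²−8.9²) = 3.323 (area = (16/2)·3.323²·sin(360°/16) = 33.80 mm²); Merging all regions: the regions partially overlap — summed areas 214.55 mm² minus the doubly-counted overlap 6.63 mm² gives 207.92 mm² — area = 207.92 mm²; the cube at (5, 15) does not reach this height (z outside [7.5, 32]); Taking the first minus the rest: none of the subtracted shapes is present at this height, so that combined region is unchanged — area = 207.92 mm²; (whole slice rotated 50° about Z — lengths, areas and connectivity unchanged). So its area = 207.92 mm². Layer 45 is larger (427.83 vs 207.92 mm²).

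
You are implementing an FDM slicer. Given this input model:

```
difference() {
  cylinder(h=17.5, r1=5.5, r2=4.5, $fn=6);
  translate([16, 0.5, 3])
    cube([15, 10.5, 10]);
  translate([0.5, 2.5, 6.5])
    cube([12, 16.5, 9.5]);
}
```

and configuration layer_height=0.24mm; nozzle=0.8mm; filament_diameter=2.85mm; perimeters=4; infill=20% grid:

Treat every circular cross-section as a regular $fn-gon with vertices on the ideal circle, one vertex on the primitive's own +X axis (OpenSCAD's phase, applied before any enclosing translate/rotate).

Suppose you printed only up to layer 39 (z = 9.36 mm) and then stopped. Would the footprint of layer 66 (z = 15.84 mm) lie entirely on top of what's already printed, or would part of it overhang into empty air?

entirely on top

Compare the two slices. At z = 9.36: the cone contributes a regular 6-gon of circumradius 4.965 (interpolated between r1=5.5 and r2=4.5 at t=0.535) (area = (6/2)·4.965²·sin(360°/6) = 64.05 mm²); the cube at (16, 0.5) is present — its section is the full 15×10.5 rectangle (area 157.50 mm²); the cube at (0.5, 2.5) (footprint 12×16.5) is included at this height (area 198.00 mm²); Taking the first minus the rest: starting from the cone (64.05 mm²), the 15×10.5 cube at (16, 0.5) misses the remaining region (no effect); the 12×16.5 cube at (0.5, 2.5) partially overlaps it — only the 4.50 mm² overlap (of its 198.00 mm²) is removed, clipping the outline — area = 59.55 mm². At z = 15.84: the cone contributes a regular 6-gon of circumradius 4.595 (interpolated between r1=5.5 and r2=4.5 at t=0.905) (area = (6/2)·4.595²·sin(360°/6) = 54.85 mm²); the cube at (16, 0.5) does not reach this height (z outside [3, 13]); the cube at (0.5, 2.5) (footprint 12×16.5) is included at this height (area 198.00 mm²); After the difference (first − rest): starting from the cone (54.85 mm²), the 12×16.5 cube at (0.5, 2.5) partially overlaps it — only the 3.29 mm² overlap (of its 198.00 mm²) is removed, clipping the outline — area = 51.56 mm². Checking containment: the cross-section at z = 15.84 is a subset of the cross-section at z = 9.36.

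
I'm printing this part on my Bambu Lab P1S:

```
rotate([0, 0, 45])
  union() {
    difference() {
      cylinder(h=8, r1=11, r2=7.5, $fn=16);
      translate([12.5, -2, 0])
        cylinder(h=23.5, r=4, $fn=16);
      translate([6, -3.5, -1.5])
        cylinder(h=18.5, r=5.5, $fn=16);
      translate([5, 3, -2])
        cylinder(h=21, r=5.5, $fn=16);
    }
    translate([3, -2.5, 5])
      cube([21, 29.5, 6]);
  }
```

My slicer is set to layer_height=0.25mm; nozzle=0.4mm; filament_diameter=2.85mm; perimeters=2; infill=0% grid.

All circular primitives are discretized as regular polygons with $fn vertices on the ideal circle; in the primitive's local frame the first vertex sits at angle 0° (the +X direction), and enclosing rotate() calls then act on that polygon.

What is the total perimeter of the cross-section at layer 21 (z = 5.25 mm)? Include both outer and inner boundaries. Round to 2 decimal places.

At z = 5.25 mm: the cone (r1=11→r2=7.5) has section circumradius 8.703 here — a regular 16-gon (perimeter = 2·16·8.703·sin(180°/16) = 54.33 mm); the cylinder at (12.5, -2): section is a regular 16-gon, circumradius r=4 (perimeter = 2·16·4.000·sin(180°/16) = 24.97 mm); the r=5.5 cylinder at (6, -3.5) gives a regular 16-gon of circumradius 5.5 (constant along its height) (perimeter = 2·16·5.500·sin(180°/16) = 34.34 mm); the cylinder at (5, 3): section is a regular 16-gon, circumradius r=5.5 (perimeter = 2·16·5.500·sin(180°/16) = 34.34 mm); Taking the first minus the rest: starting from the cone, the r=4 cylinder at (12.5, -2) misses the remaining region (no effect); the r=5.5 cylinder at (6, -3.5) partially overlaps it — only the 57.57 mm² overlap (of its 92.61 mm²) is removed, clipping the outline; the r=5.5 cylinder at (5, 3) partially overlaps it — only the 45.37 mm² overlap (of its 92.61 mm²) is removed, clipping the outline — boundary = 52.61 mm; the cube at (3, -2.5) (footprint 21×29.5) is included at this height (perimeter 101.00 mm); Merging all regions: the regions partially overlap (shared area 0.00 mm²), so the edge portions inside another operand are dropped and the merged outline is re-measured after clipping — boundary = 153.59 mm; (whole slice rotated 45° about Z — lengths, areas and connectivity unchanged). Overall, the cross-section is a single solid region. Total boundary length (outer) = 153.59 mm.

153.59 mm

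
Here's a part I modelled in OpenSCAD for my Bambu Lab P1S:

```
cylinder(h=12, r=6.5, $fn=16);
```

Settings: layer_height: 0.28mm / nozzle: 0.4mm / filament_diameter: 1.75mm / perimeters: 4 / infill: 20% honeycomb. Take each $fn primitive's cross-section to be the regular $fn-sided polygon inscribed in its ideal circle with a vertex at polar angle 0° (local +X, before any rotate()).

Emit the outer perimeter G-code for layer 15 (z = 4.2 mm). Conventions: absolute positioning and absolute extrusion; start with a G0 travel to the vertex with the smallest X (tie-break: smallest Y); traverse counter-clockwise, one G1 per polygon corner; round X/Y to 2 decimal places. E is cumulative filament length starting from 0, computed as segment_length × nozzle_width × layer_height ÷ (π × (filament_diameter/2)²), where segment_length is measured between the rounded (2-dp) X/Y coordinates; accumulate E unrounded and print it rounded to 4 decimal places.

G0 X-6.50 Y0.00 Z4.20
G1 X-6.01 Y-2.49 E0.1182
G1 X-4.60 Y-4.60 E0.2363
G1 X-2.49 Y-6.01 E0.3545
G1 X0.00 Y-6.50 E0.4727
G1 X2.49 Y-6.01 E0.5908
G1 X4.60 Y-4.60 E0.7090
G1 X6.01 Y-2.49 E0.8272
G1 X6.50 Y0.00 E0.9453
G1 X6.01 Y2.49 E1.0635
G1 X4.60 Y4.60 E1.1817
G1 X2.49 Y6.01 E1.2999
G1 X0.00 Y6.50 E1.4180
G1 X-2.49 Y6.01 E1.5362
G1 X-4.60 Y4.60 E1.6544
G1 X-6.01 Y2.49 E1.7725
G1 X-6.50 Y0.00 E1.8907

At z = 4.2 mm: the r=6.5 cylinder contributes a regular 16-gon of circumradius 6.5. The outline is a single polygon with 16 vertices. Extrusion per mm of travel: 0.4 × 0.28 / (π × 0.875²) = 0.046564. Accumulating E over each segment gives final E = 1.8907.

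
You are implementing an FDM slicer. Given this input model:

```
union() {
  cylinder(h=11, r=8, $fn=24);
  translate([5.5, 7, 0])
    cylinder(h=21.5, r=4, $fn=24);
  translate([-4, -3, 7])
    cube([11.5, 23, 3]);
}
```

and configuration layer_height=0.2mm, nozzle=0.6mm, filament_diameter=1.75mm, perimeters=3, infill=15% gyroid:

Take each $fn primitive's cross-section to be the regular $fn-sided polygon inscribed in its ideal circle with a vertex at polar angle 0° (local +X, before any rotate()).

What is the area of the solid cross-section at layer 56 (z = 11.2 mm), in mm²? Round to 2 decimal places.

At z = 11.2 mm: the cylinder is absent (z outside [0, 11]); the r=4 cylinder at (5.5, 7) gives a regular 24-gon of circumradius 4 (constant along its height) (area = (24/2)·4.000²·sin(360°/24) = 49.69 mm²); the cube at (-4, -3) is not intersected at this z (z outside [7, 10]); Taking the union: only the r=4 cylinder at (5.5, 7) is present, so the union is just that shape — area = 49.69 mm². Overall, the cross-section is a single solid region. Net area = 49.69 mm².

49.69 mm²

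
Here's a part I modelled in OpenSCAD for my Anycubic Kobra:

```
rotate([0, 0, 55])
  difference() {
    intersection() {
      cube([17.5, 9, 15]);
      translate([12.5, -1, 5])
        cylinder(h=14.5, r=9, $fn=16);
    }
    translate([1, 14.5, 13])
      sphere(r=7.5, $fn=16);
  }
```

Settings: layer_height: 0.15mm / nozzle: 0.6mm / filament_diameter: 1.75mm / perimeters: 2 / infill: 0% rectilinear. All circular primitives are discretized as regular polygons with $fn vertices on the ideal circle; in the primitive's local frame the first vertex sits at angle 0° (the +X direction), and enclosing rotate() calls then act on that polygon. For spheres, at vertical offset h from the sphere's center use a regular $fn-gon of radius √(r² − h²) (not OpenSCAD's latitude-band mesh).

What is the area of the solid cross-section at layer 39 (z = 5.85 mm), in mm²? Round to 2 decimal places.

90.04 mm²

At z = 5.85 mm: the cube is present — its section is the full 17.5×9 rectangle (area 157.50 mm²); the r=9 cylinder at (12.5, -1) gives a regular 16-gon of circumradius 9 (constant along its height) (area = (16/2)·9.000²·sin(360°/16) = 247.98 mm²); Keeping only the common overlap: the r=9 cylinder at (12.5, -1) partially overlaps the 17.5×9 cube; clipping to the common part keeps 90.04 mm² — area = 90.04 mm²; the sphere at (1, 14.5): section is a regular 16-gon, circumradius = √(r²−h²) = √(7.5²−7.15²) = 2.264 (area = (16/2)·2.264²·sin(360°/16) = 15.70 mm²); Subtracting the remaining from the first: starting from that combined region (90.04 mm²), the r=7.5 sphere at (1, 14.5) misses the remaining region (no effect) — area = 90.04 mm²; (whole slice rotated 55° about Z — lengths, areas and connectivity unchanged). Overall, the cross-section is a single solid region. Net area = 90.04 mm².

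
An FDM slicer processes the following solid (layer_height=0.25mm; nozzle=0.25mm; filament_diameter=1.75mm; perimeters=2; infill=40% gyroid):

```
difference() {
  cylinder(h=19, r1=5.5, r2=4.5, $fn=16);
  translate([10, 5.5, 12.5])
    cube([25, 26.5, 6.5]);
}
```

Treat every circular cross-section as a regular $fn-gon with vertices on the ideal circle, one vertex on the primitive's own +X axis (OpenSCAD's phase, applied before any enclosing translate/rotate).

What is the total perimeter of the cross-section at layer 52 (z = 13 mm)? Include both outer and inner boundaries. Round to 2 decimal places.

At z = 13 mm: the cone contributes a regular 16-gon of circumradius 4.816 (interpolated between r1=5.5 and r2=4.5 at t=0.684) (perimeter = 2·16·4.816·sin(180°/16) = 30.06 mm); the cube at (10, 5.5) (footprint 25×26.5) is included at this height (perimeter 103.00 mm); Subtracting the remaining from the first: starting from the cone, the 25×26.5 cube at (10, 5.5) misses the remaining region (no effect) — boundary = 30.06 mm. Overall, the cross-section is a single solid region. Total boundary length (outer) = 30.06 mm.

30.06 mm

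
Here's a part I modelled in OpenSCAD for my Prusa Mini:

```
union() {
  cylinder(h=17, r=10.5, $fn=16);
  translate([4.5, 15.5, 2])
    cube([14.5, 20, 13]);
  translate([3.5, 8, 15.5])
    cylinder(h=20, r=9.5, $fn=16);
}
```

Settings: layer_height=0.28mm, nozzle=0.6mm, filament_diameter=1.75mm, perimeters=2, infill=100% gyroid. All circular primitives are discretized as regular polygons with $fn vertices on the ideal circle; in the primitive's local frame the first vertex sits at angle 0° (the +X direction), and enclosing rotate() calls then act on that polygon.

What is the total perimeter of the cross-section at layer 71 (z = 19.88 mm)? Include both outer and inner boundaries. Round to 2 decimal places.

59.31 mm

At z = 19.88 mm: the cylinder is not intersected at this z (z outside [0, 17]); the cube at (4.5, 15.5) is absent (z outside [2, 15]); the r=9.5 cylinder at (3.5, 8) contributes a regular 16-gon of circumradius 9.5 (perimeter = 2·16·9.500·sin(180°/16) = 59.31 mm); Combining (union): only the r=9.5 cylinder at (3.5, 8) is present, so the union is just that shape — boundary = 59.31 mm. Overall, the cross-section is a single solid region. Total boundary length (outer) = 59.31 mm.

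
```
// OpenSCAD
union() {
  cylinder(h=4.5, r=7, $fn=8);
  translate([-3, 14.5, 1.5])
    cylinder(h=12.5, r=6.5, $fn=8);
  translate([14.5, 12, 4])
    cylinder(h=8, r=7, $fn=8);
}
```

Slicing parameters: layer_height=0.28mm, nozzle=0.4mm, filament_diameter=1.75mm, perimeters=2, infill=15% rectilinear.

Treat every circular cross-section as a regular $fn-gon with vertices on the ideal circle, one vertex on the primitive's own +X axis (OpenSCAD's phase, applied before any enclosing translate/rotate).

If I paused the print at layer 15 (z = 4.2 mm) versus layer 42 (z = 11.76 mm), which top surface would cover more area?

layer 15 (z = 4.2 mm)

Layer 15 (z = 4.2): the r=7 cylinder contributes a regular 8-gon of circumradius 7 (area = (8/2)·7.000²·sin(360°/8) = 138.59 mm²); the cylinder at (-3, 14.5): section is a regular 8-gon, circumradius r=6.5 (area = (8/2)·6.500²·sin(360°/8) = 119.50 mm²); the cylinder at (14.5, 12): section is a regular 8-gon, circumradius r=7 (area = (8/2)·7.000²·sin(360°/8) = 138.59 mm²); Merging all regions: the 3 present regions are separate (no shared area or edge), so areas and boundary lengths simply add and each stays a separate island — area = 396.69 mm². So its area = 396.69 mm². Layer 42 (z = 11.76): the cylinder is absent (z outside [0, 4.5]); the r=6.5 cylinder at (-3, 14.5) contributes a regular 8-gon of circumradius 6.5 (area = (8/2)·6.500²·sin(360°/8) = 119.50 mm²); the cylinder at (14.5, 12): section is a regular 8-gon, circumradius r=7 (area = (8/2)·7.000²·sin(360°/8) = 138.59 mm²); Combining (union): the 2 present regions are separate (no shared area or edge), so areas and boundary lengths simply add and each stays a separate island — area = 258.09 mm². So its area = 258.09 mm². Layer 15 is larger (396.69 vs 258.09 mm²).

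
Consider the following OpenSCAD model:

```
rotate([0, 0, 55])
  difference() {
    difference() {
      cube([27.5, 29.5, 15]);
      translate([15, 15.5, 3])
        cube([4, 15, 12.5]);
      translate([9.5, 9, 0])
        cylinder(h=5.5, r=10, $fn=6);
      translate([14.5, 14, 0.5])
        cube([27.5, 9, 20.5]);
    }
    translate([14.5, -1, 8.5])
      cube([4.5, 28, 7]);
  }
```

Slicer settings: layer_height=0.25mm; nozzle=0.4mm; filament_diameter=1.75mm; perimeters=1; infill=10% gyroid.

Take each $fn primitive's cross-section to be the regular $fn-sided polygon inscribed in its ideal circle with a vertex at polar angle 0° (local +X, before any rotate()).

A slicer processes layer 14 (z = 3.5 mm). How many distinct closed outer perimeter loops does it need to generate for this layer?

3

At z = 3.5 mm: the 27.5×29.5 cube contributes its full rectangle; the 4×15 cube at (15, 15.5) contributes its full rectangle; the r=10 cylinder at (9.5, 9) gives a regular 6-gon of circumradius 10 (constant along its height); the cube at (14.5, 14) (footprint 27.5×9) is included at this height; After the difference (first − rest): starting from the 27.5×29.5 cube, the 4×15 cube at (15, 15.5) partially overlaps it — only the 56.00 mm² overlap (of its 60.00 mm²) is removed, clipping the outline; the r=10 cylinder at (9.5, 9) partially overlaps it — only the 258.89 mm² overlap (of its 259.81 mm²) is removed, clipping the outline; the 27.5×9 cube at (14.5, 14) partially overlaps it — only the 83.62 mm² overlap (of its 247.50 mm²) is removed, clipping the outline — 3 connected regions; the cube at (14.5, -1) does not reach this height (z outside [8.5, 15.5]); Taking the first minus the rest: none of the subtracted shapes is present at this height, so that combined region is unchanged — 3 connected regions; (rotated 55° about Z; rotation is an isometry so areas/perimeters/island counts are preserved). The result has 3 disconnected regions.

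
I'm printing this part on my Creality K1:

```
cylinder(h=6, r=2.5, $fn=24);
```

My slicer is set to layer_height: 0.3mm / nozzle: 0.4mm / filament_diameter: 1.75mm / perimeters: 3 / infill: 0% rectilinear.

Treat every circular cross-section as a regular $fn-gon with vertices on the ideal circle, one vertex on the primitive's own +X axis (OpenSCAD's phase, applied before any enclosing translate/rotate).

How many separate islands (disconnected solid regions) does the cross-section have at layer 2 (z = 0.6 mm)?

At z = 0.6 mm: the r=2.5 cylinder contributes a regular 24-gon of circumradius 2.5. Overall, the cross-section is a single solid region. Island count = 1.

1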